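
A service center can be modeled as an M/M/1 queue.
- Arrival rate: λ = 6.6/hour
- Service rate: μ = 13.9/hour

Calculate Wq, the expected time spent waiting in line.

First, compute utilization: ρ = λ/μ = 6.6/13.9 = 0.4748
For M/M/1: Wq = λ/(μ(μ-λ))
Wq = 6.6/(13.9 × (13.9-6.6))
Wq = 6.6/(13.9 × 7.30)
Wq = 0.06504 hours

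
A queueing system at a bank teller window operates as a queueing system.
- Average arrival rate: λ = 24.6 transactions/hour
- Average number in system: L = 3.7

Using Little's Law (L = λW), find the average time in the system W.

Little's Law: L = λW, so W = L/λ
W = 3.7/24.6 = 0.1504 hours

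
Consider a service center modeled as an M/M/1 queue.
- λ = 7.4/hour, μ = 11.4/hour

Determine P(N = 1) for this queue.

ρ = λ/μ = 7.4/11.4 = 0.6491
P(n) = (1-ρ)ρⁿ
P(1) = (1-0.6491) × 0.6491^1
P(1) = 0.3509 × 0.6491
P(1) = 0.2278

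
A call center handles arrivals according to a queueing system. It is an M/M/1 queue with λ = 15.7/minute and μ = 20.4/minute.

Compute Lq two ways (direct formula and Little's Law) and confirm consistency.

Method 1 (direct): Lq = λ²/(μ(μ-λ)) = 246.49/(20.4 × 4.70) = 2.5708

Method 2 (Little's Law):
W = 1/(μ-λ) = 1/4.70 = 0.212766
Wq = W - 1/μ = 0.212766 - 0.0490196 = 0.163746
Lq = λWq = 15.7 × 0.163746 = 2.5708 ✔ (matches Method 1)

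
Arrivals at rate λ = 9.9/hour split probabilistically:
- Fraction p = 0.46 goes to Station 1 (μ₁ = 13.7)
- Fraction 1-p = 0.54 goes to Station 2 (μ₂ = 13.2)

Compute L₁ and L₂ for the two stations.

Effective rates: λ₁ = 9.9×0.46 = 4.554, λ₂ = 9.9×0.54 = 5.346
Station 1: ρ₁ = 4.554/13.7 = 0.3324, L₁ = ρ₁/(1-ρ₁) = 0.3324/(1-0.3324) = 0.4979
Station 2: ρ₂ = 5.346/13.2 = 0.4050, L₂ = ρ₂/(1-ρ₂) = 0.4050/(1-0.4050) = 0.6807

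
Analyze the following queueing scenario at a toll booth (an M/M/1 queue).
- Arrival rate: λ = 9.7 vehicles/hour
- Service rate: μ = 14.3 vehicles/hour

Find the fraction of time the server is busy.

Server utilization: ρ = λ/μ
ρ = 9.7/14.3 = 0.6783
The server is busy 67.83% of the time.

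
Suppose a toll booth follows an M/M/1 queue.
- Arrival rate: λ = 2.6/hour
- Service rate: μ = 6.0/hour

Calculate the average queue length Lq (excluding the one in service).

ρ = λ/μ = 2.6/6.0 = 0.4333
For M/M/1: Lq = λ²/(μ(μ-λ))
Lq = 6.76/(6.0 × 3.40)
Lq = 0.3314 vehicles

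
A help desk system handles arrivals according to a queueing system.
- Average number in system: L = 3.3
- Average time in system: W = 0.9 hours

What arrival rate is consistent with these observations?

Little's Law: L = λW, so λ = L/W
λ = 3.3/0.9 = 3.6667 tickets/hour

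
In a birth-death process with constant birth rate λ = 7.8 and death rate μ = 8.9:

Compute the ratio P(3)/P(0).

For constant rates: P(n)/P(0) = (λ/μ)^n
P(3)/P(0) = (7.8/8.9)^3 = 0.876404^3 = 0.6732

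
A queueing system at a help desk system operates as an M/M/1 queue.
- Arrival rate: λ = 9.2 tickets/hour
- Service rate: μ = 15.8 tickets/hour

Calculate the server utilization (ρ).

Server utilization: ρ = λ/μ
ρ = 9.2/15.8 = 0.5823
The server is busy 58.23% of the time.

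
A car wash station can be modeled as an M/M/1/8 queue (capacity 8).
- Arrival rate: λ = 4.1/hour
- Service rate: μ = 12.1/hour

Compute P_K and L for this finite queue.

ρ = λ/μ = 4.1/12.1 = 0.33884
P₀ = (1-ρ)/(1-ρ^(K+1)) = (1-0.33884)/(1-0.33884^9) = 0.66116/0.99994 = 0.6612
P_K = P₀×ρ^K = 0.6612 × 0.33884^8 = 0.6612 × 0.0001738 = 0.0001149
Blocking probability P_8 = 0.0001149 (0.01149%)
L = ρ[1 - (K+1)ρ^K + Kρ^(K+1)] / [(1-ρ)(1-ρ^(K+1))]
L = 0.33884 × (1 - 9×0.0001738 + 8×0.00005888) / ((1 - 0.33884) × (1 - 0.00005888)) = 0.5120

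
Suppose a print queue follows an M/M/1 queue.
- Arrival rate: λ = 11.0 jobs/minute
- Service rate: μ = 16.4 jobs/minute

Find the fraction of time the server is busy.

Server utilization: ρ = λ/μ
ρ = 11.0/16.4 = 0.6707
The server is busy 67.07% of the time.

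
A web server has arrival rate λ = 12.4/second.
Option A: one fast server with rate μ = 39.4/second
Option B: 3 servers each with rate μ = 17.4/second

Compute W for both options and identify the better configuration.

Option A: single server μ = 39.4 (M/M/1)
  ρ_A = 12.4/39.4 = 0.3147
  W_A = 1/(μ-λ) = 1/(39.4-12.4) = 1/27.00 = 0.03704

Option B: 3 servers μ = 17.4 (M/M/3)
  ρ_B = λ/(cμ) = 12.4/(3×17.4) = 0.2375
  Offered load a = λ/μ = cρ = 12.4/17.4 = 0.7126
  P₀ = [ Σₙ₌₀^2 aⁿ/n! + a^3/(3!(1-ρ)) ]⁻¹
  Σ = a^0/0! + a^1/1! + a^2/2! = 1.0000 + 0.71264 + 0.25393 = 1.9666
  a^3/(3!(1-ρ)) = 0.36192/(6 × 0.76245) = 0.07911
  P₀ = 1/(1.9666 + 0.07911) = 0.4888
  Lq = P₀·a^3·ρ / (3!(1-ρ)²) = 0.4888 × 0.3619 × 0.2375 / (6 × 0.5813) = 0.01205
  Wq_B = Lq/λ = 0.012049/12.4 = 0.0009717
  W_B = Wq_B + 1/μ = 0.0009717 + 0.05747 = 0.05844

Since W_A = 0.03704 < W_B = 0.05844, Option A (single fast server) has the shorter time in system.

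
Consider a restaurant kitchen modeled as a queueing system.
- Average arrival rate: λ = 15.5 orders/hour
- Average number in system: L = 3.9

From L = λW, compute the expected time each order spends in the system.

Little's Law: L = λW, so W = L/λ
W = 3.9/15.5 = 0.2516 hours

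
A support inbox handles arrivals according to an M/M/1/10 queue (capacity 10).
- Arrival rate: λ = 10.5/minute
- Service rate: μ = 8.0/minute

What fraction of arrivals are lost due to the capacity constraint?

ρ = λ/μ = 10.5/8.0 = 1.3125
P₀ = (1-ρ)/(1-ρ^(K+1)) = (1-1.3125)/(1-1.3125^11) = -0.3125/-18.9110 = 0.01652
P_K = P₀×ρ^K = 0.016525 × 1.3125^10 = 0.016525 × 15.1703 = 0.2507
Blocking probability = 25.07%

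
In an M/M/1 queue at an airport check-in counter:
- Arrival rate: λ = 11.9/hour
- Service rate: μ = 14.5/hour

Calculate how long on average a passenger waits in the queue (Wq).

First, compute utilization: ρ = λ/μ = 11.9/14.5 = 0.8207
For M/M/1: Wq = λ/(μ(μ-λ))
Wq = 11.9/(14.5 × (14.5-11.9))
Wq = 11.9/(14.5 × 2.60)
Wq = 0.3156 hours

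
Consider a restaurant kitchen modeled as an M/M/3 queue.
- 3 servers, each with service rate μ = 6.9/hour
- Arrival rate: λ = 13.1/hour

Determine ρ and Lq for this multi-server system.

Traffic intensity: ρ = λ/(cμ) = 13.1/(3×6.9) = 0.6329
Since ρ = 0.6329 < 1, system is stable.
Offered load a = λ/μ = cρ = 13.1/6.9 = 1.8986
P₀ = [ Σₙ₌₀^2 aⁿ/n! + a^3/(3!(1-ρ)) ]⁻¹
Σ = a^0/0! + a^1/1! + a^2/2! = 1.0000 + 1.8986 + 1.8022 = 4.7008
a^3/(3!(1-ρ)) = 6.8433/(6 × 0.36715) = 3.1065
P₀ = 1/(4.7008 + 3.1065) = 0.1281
Lq = P₀·a^3·ρ / (3!(1-ρ)²) = 0.128085 × 6.84332 × 0.632850 / (6 × 0.134799) = 0.6858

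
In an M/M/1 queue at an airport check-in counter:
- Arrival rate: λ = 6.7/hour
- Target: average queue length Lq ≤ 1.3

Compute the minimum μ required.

For M/M/1: Lq = λ²/(μ(μ-λ))
Need Lq ≤ 1.3, i.e. μ(μ-λ) ≥ λ²/1.3
μ² - 6.7μ - 44.89/1.3 ≥ 0  →  μ² - 6.7μ - 34.53077 ≥ 0
Quadratic formula (positive root): μ = [λ + √(λ² + 4×34.53077)]/2
Discriminant: 44.89 + 4×34.53077 = 183.0131, √183.0131 = 13.5282
μ ≥ (6.7 + 13.5282)/2 = 10.1141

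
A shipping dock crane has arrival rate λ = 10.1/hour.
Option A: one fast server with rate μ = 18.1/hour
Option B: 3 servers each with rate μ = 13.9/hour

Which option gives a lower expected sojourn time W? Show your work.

Option A: single server μ = 18.1 (M/M/1)
  ρ_A = 10.1/18.1 = 0.5580
  W_A = 1/(μ-λ) = 1/(18.1-10.1) = 1/8.00 = 0.1250

Option B: 3 servers μ = 13.9 (M/M/3)
  ρ_B = λ/(cμ) = 10.1/(3×13.9) = 0.2422
  Offered load a = λ/μ = cρ = 10.1/13.9 = 0.7266
  P₀ = [ Σₙ₌₀^2 aⁿ/n! + a^3/(3!(1-ρ)) ]⁻¹
  Σ = a^0/0! + a^1/1! + a^2/2! = 1.0000 + 0.7266 + 0.2640 = 1.9906
  a^3/(3!(1-ρ)) = 0.38364/(6 × 0.75779) = 0.08438
  P₀ = 1/(1.9906 + 0.08438) = 0.4819
  Lq = P₀·a^3·ρ / (3!(1-ρ)²) = 0.48193 × 0.38364 × 0.24221 / (6 × 0.57425) = 0.01300
  Wq_B = Lq/λ = 0.01300/10.1 = 0.001287
  W_B = Wq_B + 1/μ = 0.001287 + 0.07194 = 0.07323

Since W_B = 0.07323 < W_A = 0.1250, Option B (multiple servers) has the shorter time in system.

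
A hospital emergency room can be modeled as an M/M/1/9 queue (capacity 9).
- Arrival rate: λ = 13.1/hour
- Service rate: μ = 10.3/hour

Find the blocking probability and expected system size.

ρ = λ/μ = 13.1/10.3 = 1.27184
P₀ = (1-ρ)/(1-ρ^(K+1)) = (1-1.27184)/(1-1.27184^10) = -0.2718/-10.0745 = 0.02698
P_K = P₀×ρ^K = 0.026983 × 1.27184^9 = 0.026983 × 8.7075 = 0.2350
Blocking probability P_9 = 0.2350 (23.50%)
L = ρ[1 - (K+1)ρ^K + Kρ^(K+1)] / [(1-ρ)(1-ρ^(K+1))]
L = 1.27184 × (1 - 10×8.707477 + 9×11.07452) / ((1 - 1.27184) × (1 - 11.07452)) = 6.3140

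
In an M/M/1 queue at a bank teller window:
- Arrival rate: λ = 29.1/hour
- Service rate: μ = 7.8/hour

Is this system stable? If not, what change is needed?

Stability requires ρ = λ/(cμ) < 1
ρ = 29.1/(1 × 7.8) = 29.1/7.80 = 3.7308
Since 3.7308 ≥ 1, the system is UNSTABLE.
Queue grows without bound. Need μ > λ = 29.1.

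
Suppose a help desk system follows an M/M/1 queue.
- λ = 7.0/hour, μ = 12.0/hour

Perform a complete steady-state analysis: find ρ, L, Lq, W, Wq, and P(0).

Step 1: ρ = λ/μ = 7.0/12.0 = 0.5833
Step 2: L = λ/(μ-λ) = 7.0/5.00 = 1.4000
Step 3: Lq = λ²/(μ(μ-λ)) = 49.00/(12.0×5.00) = 0.8167
Step 4: W = 1/(μ-λ) = 1/5.00 = 0.2000
Step 5: Wq = λ/(μ(μ-λ)) = 7.0/(12.0×5.00) = 0.1167
Step 6: P(0) = 1-ρ = 0.4167
Verify: L = λW = 7.0×0.2000 = 1.4000 ✔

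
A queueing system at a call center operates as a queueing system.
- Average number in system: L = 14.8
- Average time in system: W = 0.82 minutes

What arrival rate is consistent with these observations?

Little's Law: L = λW, so λ = L/W
λ = 14.8/0.82 = 18.0488 calls/minute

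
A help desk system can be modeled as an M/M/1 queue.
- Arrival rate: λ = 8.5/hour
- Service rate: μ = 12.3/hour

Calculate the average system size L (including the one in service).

ρ = λ/μ = 8.5/12.3 = 0.6911
For M/M/1: L = λ/(μ-λ)
L = 8.5/(12.3-8.5) = 8.5/3.80
L = 2.2368 tickets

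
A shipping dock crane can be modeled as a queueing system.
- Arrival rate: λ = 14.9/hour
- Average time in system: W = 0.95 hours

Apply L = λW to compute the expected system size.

Little's Law: L = λW
L = 14.9 × 0.95 = 14.1550 containers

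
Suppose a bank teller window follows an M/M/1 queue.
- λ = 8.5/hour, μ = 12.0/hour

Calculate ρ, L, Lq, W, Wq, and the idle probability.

Step 1: ρ = λ/μ = 8.5/12.0 = 0.7083
Step 2: L = λ/(μ-λ) = 8.5/3.50 = 2.4286
Step 3: Lq = λ²/(μ(μ-λ)) = 72.25/(12.0×3.50) = 1.7202
Step 4: W = 1/(μ-λ) = 1/3.50 = 0.285714
Step 5: Wq = λ/(μ(μ-λ)) = 8.5/(12.0×3.50) = 0.2024
Step 6: P(0) = 1-ρ = 0.2917
Verify: L = λW = 8.5×0.285714 = 2.4286 ✔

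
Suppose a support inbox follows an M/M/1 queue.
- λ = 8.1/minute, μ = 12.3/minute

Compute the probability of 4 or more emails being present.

ρ = λ/μ = 8.1/12.3 = 0.65854
P(N ≥ n) = ρⁿ
P(N ≥ 4) = 0.65854^4
P(N ≥ 4) = 0.1881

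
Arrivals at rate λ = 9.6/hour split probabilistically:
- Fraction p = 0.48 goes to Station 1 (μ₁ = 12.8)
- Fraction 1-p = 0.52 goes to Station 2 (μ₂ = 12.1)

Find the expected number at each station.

Effective rates: λ₁ = 9.6×0.48 = 4.608, λ₂ = 9.6×0.52 = 4.992
Station 1: ρ₁ = 4.608/12.8 = 0.3600, L₁ = ρ₁/(1-ρ₁) = 0.3600/(1-0.3600) = 0.5625
Station 2: ρ₂ = 4.992/12.1 = 0.41256, L₂ = ρ₂/(1-ρ₂) = 0.41256/(1-0.41256) = 0.7023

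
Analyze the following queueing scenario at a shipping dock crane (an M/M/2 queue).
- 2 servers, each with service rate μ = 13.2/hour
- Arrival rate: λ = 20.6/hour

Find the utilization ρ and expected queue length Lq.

Traffic intensity: ρ = λ/(cμ) = 20.6/(2×13.2) = 0.7803
Since ρ = 0.7803 < 1, system is stable.
Offered load a = λ/μ = cρ = 20.6/13.2 = 1.5606
P₀ = [ Σₙ₌₀^1 aⁿ/n! + a^2/(2!(1-ρ)) ]⁻¹
Σ = a^0/0! + a^1/1! = 1.0000 + 1.5606 = 2.5606
a^2/(2!(1-ρ)) = 2.4355/(2 × 0.2197) = 5.5428
P₀ = 1/(2.5606 + 5.5428) = 0.1234
Lq = P₀·a^2·ρ / (2!(1-ρ)²) = 0.123404 × 2.43549 × 0.780303 / (2 × 0.0482668) = 2.4294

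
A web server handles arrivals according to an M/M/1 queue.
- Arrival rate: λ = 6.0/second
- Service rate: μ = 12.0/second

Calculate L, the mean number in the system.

ρ = λ/μ = 6.0/12.0 = 0.5000
For M/M/1: L = λ/(μ-λ)
L = 6.0/(12.0-6.0) = 6.0/6.00
L = 1.0000 requests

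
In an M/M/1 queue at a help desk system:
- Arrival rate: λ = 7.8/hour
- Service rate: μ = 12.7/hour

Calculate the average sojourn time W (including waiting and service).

First, compute utilization: ρ = λ/μ = 7.8/12.7 = 0.6142
For M/M/1: W = 1/(μ-λ)
W = 1/(12.7-7.8) = 1/4.90
W = 0.2041 hours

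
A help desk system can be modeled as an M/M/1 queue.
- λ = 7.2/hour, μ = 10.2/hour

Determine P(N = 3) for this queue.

ρ = λ/μ = 7.2/10.2 = 0.7059
P(n) = (1-ρ)ρⁿ
P(3) = (1-0.7059) × 0.7059^3
P(3) = 0.2941 × 0.3517
P(3) = 0.1034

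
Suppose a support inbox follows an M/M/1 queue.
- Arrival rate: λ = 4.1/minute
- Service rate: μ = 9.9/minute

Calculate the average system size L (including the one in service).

ρ = λ/μ = 4.1/9.9 = 0.4141
For M/M/1: L = λ/(μ-λ)
L = 4.1/(9.9-4.1) = 4.1/5.80
L = 0.7069 emails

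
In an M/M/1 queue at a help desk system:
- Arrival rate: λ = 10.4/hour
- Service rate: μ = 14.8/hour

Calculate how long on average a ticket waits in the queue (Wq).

First, compute utilization: ρ = λ/μ = 10.4/14.8 = 0.7027
For M/M/1: Wq = λ/(μ(μ-λ))
Wq = 10.4/(14.8 × (14.8-10.4))
Wq = 10.4/(14.8 × 4.40)
Wq = 0.1597 hours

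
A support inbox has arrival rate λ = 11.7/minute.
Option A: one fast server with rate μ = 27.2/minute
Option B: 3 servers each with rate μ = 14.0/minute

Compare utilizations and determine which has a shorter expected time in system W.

Option A: single server μ = 27.2 (M/M/1)
  ρ_A = 11.7/27.2 = 0.4301
  W_A = 1/(μ-λ) = 1/(27.2-11.7) = 1/15.50 = 0.06452

Option B: 3 servers μ = 14.0 (M/M/3)
  ρ_B = λ/(cμ) = 11.7/(3×14.0) = 0.2786
  Offered load a = λ/μ = cρ = 11.7/14.0 = 0.8357
  P₀ = [ Σₙ₌₀^2 aⁿ/n! + a^3/(3!(1-ρ)) ]⁻¹
  Σ = a^0/0! + a^1/1! + a^2/2! = 1.0000 + 0.8357 + 0.3492 = 2.1849
  a^3/(3!(1-ρ)) = 0.58368/(6 × 0.72143) = 0.1348
  P₀ = 1/(2.1849 + 0.1348) = 0.4311
  Lq = P₀·a^3·ρ / (3!(1-ρ)²) = 0.4311 × 0.5837 × 0.2786 / (6 × 0.5205) = 0.02245
  Wq_B = Lq/λ = 0.022445/11.7 = 0.001918
  W_B = Wq_B + 1/μ = 0.001918 + 0.07143 = 0.07335

Since W_A = 0.06452 < W_B = 0.07335, Option A (single fast server) has the shorter time in system.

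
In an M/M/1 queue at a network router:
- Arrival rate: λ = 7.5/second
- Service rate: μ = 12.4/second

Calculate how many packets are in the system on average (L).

ρ = λ/μ = 7.5/12.4 = 0.6048
For M/M/1: L = λ/(μ-λ)
L = 7.5/(12.4-7.5) = 7.5/4.90
L = 1.5306 packets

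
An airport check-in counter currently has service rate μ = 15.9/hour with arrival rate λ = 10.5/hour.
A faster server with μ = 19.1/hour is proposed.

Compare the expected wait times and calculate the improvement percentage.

System 1: ρ₁ = 10.5/15.9 = 0.6604, W₁ = 1/(15.9-10.5) = 0.18519
System 2: ρ₂ = 10.5/19.1 = 0.5497, W₂ = 1/(19.1-10.5) = 0.11628
Improvement: (W₁-W₂)/W₁ = (0.18519-0.11628)/0.18519 = 37.21%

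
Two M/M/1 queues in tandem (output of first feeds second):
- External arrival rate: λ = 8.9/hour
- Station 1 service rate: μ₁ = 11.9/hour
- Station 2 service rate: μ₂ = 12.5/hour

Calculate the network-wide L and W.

By Jackson's theorem, each station behaves as independent M/M/1.
Station 1: ρ₁ = 8.9/11.9 = 0.7479, L₁ = ρ₁/(1-ρ₁) = λ/(μ₁-λ) = 8.9/3.00 = 2.9667
Station 2: ρ₂ = 8.9/12.5 = 0.7120, L₂ = ρ₂/(1-ρ₂) = λ/(μ₂-λ) = 8.9/3.60 = 2.4722
Total: L = L₁ + L₂ = 2.9667 + 2.4722 = 5.4389
W = L/λ = 5.4389/8.9 = 0.6111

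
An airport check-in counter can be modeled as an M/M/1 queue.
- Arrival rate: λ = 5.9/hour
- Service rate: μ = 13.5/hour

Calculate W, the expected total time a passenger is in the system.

First, compute utilization: ρ = λ/μ = 5.9/13.5 = 0.4370
For M/M/1: W = 1/(μ-λ)
W = 1/(13.5-5.9) = 1/7.60
W = 0.1316 hours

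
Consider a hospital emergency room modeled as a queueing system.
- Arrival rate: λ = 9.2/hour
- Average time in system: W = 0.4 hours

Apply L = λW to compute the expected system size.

Little's Law: L = λW
L = 9.2 × 0.4 = 3.6800 patients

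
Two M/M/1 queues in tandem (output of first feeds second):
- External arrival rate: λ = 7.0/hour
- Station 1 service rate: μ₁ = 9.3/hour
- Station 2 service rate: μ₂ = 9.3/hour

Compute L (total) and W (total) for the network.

By Jackson's theorem, each station behaves as independent M/M/1.
Station 1: ρ₁ = 7.0/9.3 = 0.7527, L₁ = ρ₁/(1-ρ₁) = λ/(μ₁-λ) = 7.0/2.30 = 3.0435
Station 2: ρ₂ = 7.0/9.3 = 0.7527, L₂ = ρ₂/(1-ρ₂) = λ/(μ₂-λ) = 7.0/2.30 = 3.0435
Total: L = L₁ + L₂ = 3.0435 + 3.0435 = 6.0870
W = L/λ = 6.0870/7.0 = 0.8696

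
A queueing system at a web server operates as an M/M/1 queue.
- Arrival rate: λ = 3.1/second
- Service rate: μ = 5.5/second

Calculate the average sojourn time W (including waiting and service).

First, compute utilization: ρ = λ/μ = 3.1/5.5 = 0.5636
For M/M/1: W = 1/(μ-λ)
W = 1/(5.5-3.1) = 1/2.40
W = 0.4167 seconds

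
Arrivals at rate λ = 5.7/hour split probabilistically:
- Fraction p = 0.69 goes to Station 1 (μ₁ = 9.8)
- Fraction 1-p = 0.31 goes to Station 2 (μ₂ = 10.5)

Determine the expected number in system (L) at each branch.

Effective rates: λ₁ = 5.7×0.69 = 3.933, λ₂ = 5.7×0.31 = 1.767
Station 1: ρ₁ = 3.933/9.8 = 0.40133, L₁ = ρ₁/(1-ρ₁) = 0.40133/(1-0.40133) = 0.6704
Station 2: ρ₂ = 1.767/10.5 = 0.16829, L₂ = ρ₂/(1-ρ₂) = 0.16829/(1-0.16829) = 0.2023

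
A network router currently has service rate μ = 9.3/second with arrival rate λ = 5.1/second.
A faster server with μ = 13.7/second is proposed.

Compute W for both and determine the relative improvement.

System 1: ρ₁ = 5.1/9.3 = 0.5484, W₁ = 1/(9.3-5.1) = 0.23810
System 2: ρ₂ = 5.1/13.7 = 0.3723, W₂ = 1/(13.7-5.1) = 0.11628
Improvement: (W₁-W₂)/W₁ = (0.23810-0.11628)/0.23810 = 51.16%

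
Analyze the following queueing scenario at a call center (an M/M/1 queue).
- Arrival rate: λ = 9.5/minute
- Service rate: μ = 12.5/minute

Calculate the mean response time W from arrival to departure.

First, compute utilization: ρ = λ/μ = 9.5/12.5 = 0.7600
For M/M/1: W = 1/(μ-λ)
W = 1/(12.5-9.5) = 1/3.00
W = 0.3333 minutes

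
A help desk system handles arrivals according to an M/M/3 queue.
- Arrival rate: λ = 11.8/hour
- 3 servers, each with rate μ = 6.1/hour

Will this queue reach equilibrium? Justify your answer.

Stability requires ρ = λ/(cμ) < 1
ρ = 11.8/(3 × 6.1) = 11.8/18.30 = 0.6448
Since 0.6448 < 1, the system is STABLE.
The servers are busy 64.48% of the time.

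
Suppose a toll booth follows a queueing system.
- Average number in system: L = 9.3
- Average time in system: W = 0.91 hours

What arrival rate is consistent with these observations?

Little's Law: L = λW, so λ = L/W
λ = 9.3/0.91 = 10.2198 vehicles/hour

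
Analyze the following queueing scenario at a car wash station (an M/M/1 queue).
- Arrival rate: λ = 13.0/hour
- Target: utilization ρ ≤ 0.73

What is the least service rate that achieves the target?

ρ = λ/μ, so μ = λ/ρ
μ ≥ 13.0/0.73 = 17.8082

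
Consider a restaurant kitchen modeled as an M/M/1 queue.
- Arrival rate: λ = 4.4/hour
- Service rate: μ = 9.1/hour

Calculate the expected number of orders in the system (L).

ρ = λ/μ = 4.4/9.1 = 0.4835
For M/M/1: L = λ/(μ-λ)
L = 4.4/(9.1-4.4) = 4.4/4.70
L = 0.9362 orders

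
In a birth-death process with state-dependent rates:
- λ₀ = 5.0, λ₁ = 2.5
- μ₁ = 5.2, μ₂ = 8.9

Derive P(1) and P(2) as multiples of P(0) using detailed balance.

Balance equations:
State 0: λ₀P₀ = μ₁P₁ → P₁ = (λ₀/μ₁)P₀ = (5.0/5.2)P₀ = 0.9615P₀
State 1: P₂ = (λ₀λ₁)/(μ₁μ₂)P₀ = (5.0×2.5)/(5.2×8.9)P₀ = 0.2701P₀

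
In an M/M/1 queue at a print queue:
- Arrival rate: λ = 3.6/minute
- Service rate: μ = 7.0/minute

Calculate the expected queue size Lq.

ρ = λ/μ = 3.6/7.0 = 0.5143
For M/M/1: Lq = λ²/(μ(μ-λ))
Lq = 12.96/(7.0 × 3.40)
Lq = 0.5445 jobs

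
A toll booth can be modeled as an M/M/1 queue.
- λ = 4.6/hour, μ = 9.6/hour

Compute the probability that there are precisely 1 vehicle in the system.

ρ = λ/μ = 4.6/9.6 = 0.4792
P(n) = (1-ρ)ρⁿ
P(1) = (1-0.4792) × 0.4792^1
P(1) = 0.5208 × 0.4792
P(1) = 0.2496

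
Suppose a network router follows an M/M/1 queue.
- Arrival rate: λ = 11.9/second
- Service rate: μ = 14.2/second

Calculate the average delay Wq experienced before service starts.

First, compute utilization: ρ = λ/μ = 11.9/14.2 = 0.8380
For M/M/1: Wq = λ/(μ(μ-λ))
Wq = 11.9/(14.2 × (14.2-11.9))
Wq = 11.9/(14.2 × 2.30)
Wq = 0.3644 seconds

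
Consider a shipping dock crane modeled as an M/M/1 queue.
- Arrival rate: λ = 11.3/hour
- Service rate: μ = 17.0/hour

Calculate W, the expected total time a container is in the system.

First, compute utilization: ρ = λ/μ = 11.3/17.0 = 0.6647
For M/M/1: W = 1/(μ-λ)
W = 1/(17.0-11.3) = 1/5.70
W = 0.1754 hours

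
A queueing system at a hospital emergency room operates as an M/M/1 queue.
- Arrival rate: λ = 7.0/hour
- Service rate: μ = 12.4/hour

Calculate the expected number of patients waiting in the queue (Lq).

ρ = λ/μ = 7.0/12.4 = 0.5645
For M/M/1: Lq = λ²/(μ(μ-λ))
Lq = 49.00/(12.4 × 5.40)
Lq = 0.7318 patients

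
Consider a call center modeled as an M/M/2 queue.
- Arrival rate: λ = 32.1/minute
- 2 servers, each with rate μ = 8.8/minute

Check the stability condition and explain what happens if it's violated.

Stability requires ρ = λ/(cμ) < 1
ρ = 32.1/(2 × 8.8) = 32.1/17.60 = 1.8239
Since 1.8239 ≥ 1, the system is UNSTABLE.
Need c > λ/μ = 32.1/8.8 = 3.65.
Minimum servers needed: c = 4.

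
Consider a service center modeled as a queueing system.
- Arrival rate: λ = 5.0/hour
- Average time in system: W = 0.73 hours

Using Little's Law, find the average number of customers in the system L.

Little's Law: L = λW
L = 5.0 × 0.73 = 3.6500 customers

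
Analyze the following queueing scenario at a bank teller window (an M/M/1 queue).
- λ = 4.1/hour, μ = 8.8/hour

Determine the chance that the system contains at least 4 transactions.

ρ = λ/μ = 4.1/8.8 = 0.4659
P(N ≥ n) = ρⁿ
P(N ≥ 4) = 0.4659^4
P(N ≥ 4) = 0.04712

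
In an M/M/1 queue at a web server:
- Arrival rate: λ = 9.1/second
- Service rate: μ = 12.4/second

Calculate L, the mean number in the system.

ρ = λ/μ = 9.1/12.4 = 0.7339
For M/M/1: L = λ/(μ-λ)
L = 9.1/(12.4-9.1) = 9.1/3.30
L = 2.7576 requests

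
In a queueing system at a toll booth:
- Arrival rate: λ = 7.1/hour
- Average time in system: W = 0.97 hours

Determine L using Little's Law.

Little's Law: L = λW
L = 7.1 × 0.97 = 6.8870 vehicles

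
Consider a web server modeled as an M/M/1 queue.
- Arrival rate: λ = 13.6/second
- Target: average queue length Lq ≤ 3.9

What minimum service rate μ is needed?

For M/M/1: Lq = λ²/(μ(μ-λ))
Need Lq ≤ 3.9, i.e. μ(μ-λ) ≥ λ²/3.9
μ² - 13.6μ - 184.96/3.9 ≥ 0  →  μ² - 13.6μ - 47.42564 ≥ 0
Quadratic formula (positive root): μ = [λ + √(λ² + 4×47.42564)]/2
Discriminant: 184.96 + 4×47.42564 = 374.6626, √374.6626 = 19.3562
μ ≥ (13.6 + 19.3562)/2 = 16.4781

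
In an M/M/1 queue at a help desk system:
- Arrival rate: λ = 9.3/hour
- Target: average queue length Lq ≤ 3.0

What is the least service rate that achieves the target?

For M/M/1: Lq = λ²/(μ(μ-λ))
Need Lq ≤ 3.0, i.e. μ(μ-λ) ≥ λ²/3.0
μ² - 9.3μ - 86.49/3.0 ≥ 0  →  μ² - 9.3μ - 28.8300 ≥ 0
Quadratic formula (positive root): μ = [λ + √(λ² + 4×28.8300)]/2
Discriminant: 86.49 + 4×28.8300 = 201.8100, √201.8100 = 14.2060
μ ≥ (9.3 + 14.2060)/2 = 11.7530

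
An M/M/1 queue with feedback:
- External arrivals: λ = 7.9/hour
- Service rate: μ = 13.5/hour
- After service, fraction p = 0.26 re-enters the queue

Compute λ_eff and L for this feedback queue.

Effective arrival rate: λ_eff = λ/(1-p) = 7.9/(1-0.26) = 7.9/0.74 = 10.6757
ρ = λ_eff/μ = 10.6757/13.5 = 0.79079
L = ρ/(1-ρ) = 0.79079/(1-0.79079) = 3.7799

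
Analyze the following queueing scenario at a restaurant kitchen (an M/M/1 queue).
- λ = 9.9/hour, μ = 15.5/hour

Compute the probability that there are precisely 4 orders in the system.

ρ = λ/μ = 9.9/15.5 = 0.6387
P(n) = (1-ρ)ρⁿ
P(4) = (1-0.6387) × 0.6387^4
P(4) = 0.361300 × 0.166413
P(4) = 0.06013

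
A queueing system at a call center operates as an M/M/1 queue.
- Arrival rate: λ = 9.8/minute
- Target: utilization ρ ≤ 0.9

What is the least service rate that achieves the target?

ρ = λ/μ, so μ = λ/ρ
μ ≥ 9.8/0.9 = 10.8889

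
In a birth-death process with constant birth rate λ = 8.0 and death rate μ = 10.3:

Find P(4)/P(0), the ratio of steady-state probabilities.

For constant rates: P(n)/P(0) = (λ/μ)^n
P(4)/P(0) = (8.0/10.3)^4 = 0.7767^4 = 0.3639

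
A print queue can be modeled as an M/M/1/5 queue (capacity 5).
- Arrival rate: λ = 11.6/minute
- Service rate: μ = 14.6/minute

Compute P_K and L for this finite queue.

ρ = λ/μ = 11.6/14.6 = 0.79452
P₀ = (1-ρ)/(1-ρ^(K+1)) = (1-0.79452)/(1-0.79452^6) = 0.20548/0.74845 = 0.2745
P_K = P₀×ρ^K = 0.27454 × 0.79452^5 = 0.27454 × 0.31661 = 0.08692
Blocking probability P_5 = 0.08692 (8.69%)
L = ρ[1 - (K+1)ρ^K + Kρ^(K+1)] / [(1-ρ)(1-ρ^(K+1))]
L = 0.79452 × (1 - 6×0.316610 + 5×0.251553) / ((1 - 0.79452) × (1 - 0.251553)) = 1.8501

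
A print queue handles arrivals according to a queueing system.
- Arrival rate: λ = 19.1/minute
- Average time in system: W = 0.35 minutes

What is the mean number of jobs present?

Little's Law: L = λW
L = 19.1 × 0.35 = 6.6850 jobs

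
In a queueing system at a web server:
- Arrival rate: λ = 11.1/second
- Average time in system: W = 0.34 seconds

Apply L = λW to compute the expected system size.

Little's Law: L = λW
L = 11.1 × 0.34 = 3.7740 requests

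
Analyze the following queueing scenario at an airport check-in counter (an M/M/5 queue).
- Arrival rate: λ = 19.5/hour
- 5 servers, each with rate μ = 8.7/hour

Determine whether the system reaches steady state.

Stability requires ρ = λ/(cμ) < 1
ρ = 19.5/(5 × 8.7) = 19.5/43.50 = 0.4483
Since 0.4483 < 1, the system is STABLE.
The servers are busy 44.83% of the time.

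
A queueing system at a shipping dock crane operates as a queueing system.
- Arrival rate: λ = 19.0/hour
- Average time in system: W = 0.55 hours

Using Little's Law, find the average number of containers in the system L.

Little's Law: L = λW
L = 19.0 × 0.55 = 10.4500 containers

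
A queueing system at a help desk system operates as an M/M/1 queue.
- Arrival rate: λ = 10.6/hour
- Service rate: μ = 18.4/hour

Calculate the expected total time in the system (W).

First, compute utilization: ρ = λ/μ = 10.6/18.4 = 0.5761
For M/M/1: W = 1/(μ-λ)
W = 1/(18.4-10.6) = 1/7.80
W = 0.1282 hours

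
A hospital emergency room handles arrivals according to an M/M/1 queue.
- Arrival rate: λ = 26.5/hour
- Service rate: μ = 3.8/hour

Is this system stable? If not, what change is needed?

Stability requires ρ = λ/(cμ) < 1
ρ = 26.5/(1 × 3.8) = 26.5/3.80 = 6.9737
Since 6.9737 ≥ 1, the system is UNSTABLE.
Queue grows without bound. Need μ > λ = 26.5.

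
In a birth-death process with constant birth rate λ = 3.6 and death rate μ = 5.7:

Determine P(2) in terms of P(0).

For constant rates: P(n)/P(0) = (λ/μ)^n
P(2)/P(0) = (3.6/5.7)^2 = 0.6316^2 = 0.3989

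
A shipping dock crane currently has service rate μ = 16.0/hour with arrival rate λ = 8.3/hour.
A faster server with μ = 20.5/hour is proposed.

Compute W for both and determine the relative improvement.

System 1: ρ₁ = 8.3/16.0 = 0.5188, W₁ = 1/(16.0-8.3) = 0.12987
System 2: ρ₂ = 8.3/20.5 = 0.4049, W₂ = 1/(20.5-8.3) = 0.081967
Improvement: (W₁-W₂)/W₁ = (0.12987-0.081967)/0.12987 = 36.89%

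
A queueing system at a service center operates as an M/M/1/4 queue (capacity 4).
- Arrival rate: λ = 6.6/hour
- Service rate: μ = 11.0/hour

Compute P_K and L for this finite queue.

ρ = λ/μ = 6.6/11.0 = 0.6000
P₀ = (1-ρ)/(1-ρ^(K+1)) = (1-0.6000)/(1-0.6000^5) = 0.4000/0.9222 = 0.4337
P_K = P₀×ρ^K = 0.4337 × 0.6000^4 = 0.4337 × 0.1296 = 0.05621
Blocking probability P_4 = 0.05621 (5.62%)
L = ρ[1 - (K+1)ρ^K + Kρ^(K+1)] / [(1-ρ)(1-ρ^(K+1))]
L = 0.6000 × (1 - 5×0.1296 + 4×0.07776) / ((1 - 0.6000) × (1 - 0.07776)) = 1.0784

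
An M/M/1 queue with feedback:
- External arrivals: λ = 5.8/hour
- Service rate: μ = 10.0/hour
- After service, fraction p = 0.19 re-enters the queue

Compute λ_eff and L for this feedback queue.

Effective arrival rate: λ_eff = λ/(1-p) = 5.8/(1-0.19) = 5.8/0.81 = 7.1605
ρ = λ_eff/μ = 7.1605/10.0 = 0.71605
L = ρ/(1-ρ) = 0.71605/(1-0.71605) = 2.5217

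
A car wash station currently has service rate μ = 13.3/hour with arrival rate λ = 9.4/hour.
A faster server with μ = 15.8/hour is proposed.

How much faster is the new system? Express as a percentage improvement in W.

System 1: ρ₁ = 9.4/13.3 = 0.7068, W₁ = 1/(13.3-9.4) = 0.25641
System 2: ρ₂ = 9.4/15.8 = 0.5949, W₂ = 1/(15.8-9.4) = 0.15625
Improvement: (W₁-W₂)/W₁ = (0.25641-0.15625)/0.25641 = 39.06%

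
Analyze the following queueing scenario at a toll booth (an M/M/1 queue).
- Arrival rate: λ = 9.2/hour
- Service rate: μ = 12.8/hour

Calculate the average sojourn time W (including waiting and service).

First, compute utilization: ρ = λ/μ = 9.2/12.8 = 0.7187
For M/M/1: W = 1/(μ-λ)
W = 1/(12.8-9.2) = 1/3.60
W = 0.2778 hours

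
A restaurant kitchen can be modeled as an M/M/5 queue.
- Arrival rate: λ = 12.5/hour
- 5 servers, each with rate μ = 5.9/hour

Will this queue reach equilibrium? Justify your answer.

Stability requires ρ = λ/(cμ) < 1
ρ = 12.5/(5 × 5.9) = 12.5/29.50 = 0.4237
Since 0.4237 < 1, the system is STABLE.
The servers are busy 42.37% of the time.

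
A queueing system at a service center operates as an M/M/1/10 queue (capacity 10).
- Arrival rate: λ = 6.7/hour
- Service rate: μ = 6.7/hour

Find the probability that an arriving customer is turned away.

ρ = λ/μ = 6.7/6.7 = 1 exactly.
With ρ = 1 the usual (1-ρ)/(1-ρ^(K+1)) form is 0/0; instead every state 0..K is equally likely.
P₀ = 1/(K+1) = 1/11 = 0.09091
P_K = P₀×ρ^K = P₀ = 0.09091
Blocking probability = 9.09%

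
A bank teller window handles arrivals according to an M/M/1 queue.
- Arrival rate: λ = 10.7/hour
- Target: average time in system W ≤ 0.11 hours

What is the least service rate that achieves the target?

For M/M/1: W = 1/(μ-λ)
Need W ≤ 0.11, so 1/(μ-λ) ≤ 0.11
μ - λ ≥ 1/0.11 = 9.0909
μ ≥ 10.7 + 9.0909 = 19.7909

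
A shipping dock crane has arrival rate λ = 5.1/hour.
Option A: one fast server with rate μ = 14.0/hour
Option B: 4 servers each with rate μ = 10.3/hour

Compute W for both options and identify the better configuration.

Option A: single server μ = 14.0 (M/M/1)
  ρ_A = 5.1/14.0 = 0.3643
  W_A = 1/(μ-λ) = 1/(14.0-5.1) = 1/8.90 = 0.1124

Option B: 4 servers μ = 10.3 (M/M/4)
  ρ_B = λ/(cμ) = 5.1/(4×10.3) = 0.1238
  Offered load a = λ/μ = cρ = 5.1/10.3 = 0.4951
  P₀ = [ Σₙ₌₀^3 aⁿ/n! + a^4/(4!(1-ρ)) ]⁻¹
  Σ = a^0/0! + a^1/1! + a^2/2! + a^3/3! = 1.0000 + 0.49515 + 0.12258 + 0.020232 = 1.6380
  a^4/(4!(1-ρ)) = 0.06011/(24 × 0.8762) = 0.002858
  P₀ = 1/(1.63796 + 0.00285832) = 0.6095
  Lq = P₀·a^4·ρ / (4!(1-ρ)²) = 0.6095 × 0.06011 × 0.1238 / (24 × 0.7678) = 0.0002461
  Wq_B = Lq/λ = 0.0002461/5.1 = 0.00004825
  W_B = Wq_B + 1/μ = 0.00004825 + 0.09709 = 0.09714

Since W_B = 0.09714 < W_A = 0.1124, Option B (multiple servers) has the shorter time in system.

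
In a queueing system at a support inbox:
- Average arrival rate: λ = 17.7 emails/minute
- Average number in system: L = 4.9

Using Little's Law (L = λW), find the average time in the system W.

Little's Law: L = λW, so W = L/λ
W = 4.9/17.7 = 0.2768 minutes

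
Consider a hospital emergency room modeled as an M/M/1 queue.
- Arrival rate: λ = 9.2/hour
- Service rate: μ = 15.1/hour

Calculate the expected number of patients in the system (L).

ρ = λ/μ = 9.2/15.1 = 0.6093
For M/M/1: L = λ/(μ-λ)
L = 9.2/(15.1-9.2) = 9.2/5.90
L = 1.5593 patients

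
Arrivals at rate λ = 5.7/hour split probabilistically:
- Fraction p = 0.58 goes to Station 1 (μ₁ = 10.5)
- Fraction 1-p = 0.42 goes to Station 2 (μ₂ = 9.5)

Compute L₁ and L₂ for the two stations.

Effective rates: λ₁ = 5.7×0.58 = 3.306, λ₂ = 5.7×0.42 = 2.394
Station 1: ρ₁ = 3.306/10.5 = 0.314857, L₁ = ρ₁/(1-ρ₁) = 0.314857/(1-0.314857) = 0.4595
Station 2: ρ₂ = 2.394/9.5 = 0.2520, L₂ = ρ₂/(1-ρ₂) = 0.2520/(1-0.2520) = 0.3369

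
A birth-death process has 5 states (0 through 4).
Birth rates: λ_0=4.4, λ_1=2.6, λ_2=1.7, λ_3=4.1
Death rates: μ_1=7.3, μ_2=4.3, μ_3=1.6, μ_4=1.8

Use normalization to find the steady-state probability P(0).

Ratios P(n)/P(0) = (λ₀···λₙ₋₁)/(μ₁···μₙ):
P(1)/P(0) = (4.4)/(7.3) = 0.60274
P(2)/P(0) = (4.4×2.6)/(7.3×4.3) = 0.36445
P(3)/P(0) = (4.4×2.6×1.7)/(7.3×4.3×1.6) = 0.38723
P(4)/P(0) = (4.4×2.6×1.7×4.1)/(7.3×4.3×1.6×1.8) = 0.88201

Normalization: ∑ P(n) = 1
P(0) × (1.0000 + 0.60274 + 0.36445 + 0.38723 + 0.88201) = 1
P(0) × 3.2364 = 1
P(0) = 1/3.2364 = 0.3090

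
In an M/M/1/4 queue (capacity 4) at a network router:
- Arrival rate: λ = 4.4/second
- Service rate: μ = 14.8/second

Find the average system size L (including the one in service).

ρ = λ/μ = 4.4/14.8 = 0.2973
P₀ = (1-ρ)/(1-ρ^(K+1)) = (1-0.2973)/(1-0.2973^5) = 0.7027/0.9977 = 0.7043
P_K = P₀×ρ^K = 0.7043 × 0.2973^4 = 0.7043 × 0.007812 = 0.005502
L = ρ[1 - (K+1)ρ^K + Kρ^(K+1)] / [(1-ρ)(1-ρ^(K+1))]
L = 0.2973 × (1 - 5×0.007812 + 4×0.002323) / ((1 - 0.2973) × (1 - 0.002323)) = 0.4114 packets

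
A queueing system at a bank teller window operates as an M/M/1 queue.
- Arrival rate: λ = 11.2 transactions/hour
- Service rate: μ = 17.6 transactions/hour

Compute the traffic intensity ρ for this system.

Server utilization: ρ = λ/μ
ρ = 11.2/17.6 = 0.6364
The server is busy 63.64% of the time.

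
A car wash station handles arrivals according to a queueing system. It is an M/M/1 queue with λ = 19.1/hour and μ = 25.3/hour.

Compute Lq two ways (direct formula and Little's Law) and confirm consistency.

Method 1 (direct): Lq = λ²/(μ(μ-λ)) = 364.81/(25.3 × 6.20) = 2.3257

Method 2 (Little's Law):
W = 1/(μ-λ) = 1/6.20 = 0.1612903
Wq = W - 1/μ = 0.1612903 - 0.03952569 = 0.121765
Lq = λWq = 19.1 × 0.121765 = 2.3257 ✔ (matches Method 1)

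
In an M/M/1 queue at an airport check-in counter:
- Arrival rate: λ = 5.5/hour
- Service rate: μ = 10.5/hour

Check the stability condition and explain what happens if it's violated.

Stability requires ρ = λ/(cμ) < 1
ρ = 5.5/(1 × 10.5) = 5.5/10.50 = 0.5238
Since 0.5238 < 1, the system is STABLE.
The server is busy 52.38% of the time.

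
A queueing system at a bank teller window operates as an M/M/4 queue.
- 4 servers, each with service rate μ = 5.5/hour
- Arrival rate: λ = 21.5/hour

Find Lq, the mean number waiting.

Traffic intensity: ρ = λ/(cμ) = 21.5/(4×5.5) = 0.9773
Since ρ = 0.9773 < 1, system is stable.
Offered load a = λ/μ = cρ = 21.5/5.5 = 3.9091
P₀ = [ Σₙ₌₀^3 aⁿ/n! + a^4/(4!(1-ρ)) ]⁻¹
Σ = a^0/0! + a^1/1! + a^2/2! + a^3/3! = 1.0000 + 3.9091 + 7.6405 + 9.9558 = 22.5054
a^4/(4!(1-ρ)) = 233.5087/(24 × 0.02272727) = 428.0993
P₀ = 1/(22.5054 + 428.0993) = 0.002219
Lq = P₀·a^4·ρ / (4!(1-ρ)²) = 0.00221924 × 233.5087 × 0.977273 / (24 × 0.000516529) = 40.8524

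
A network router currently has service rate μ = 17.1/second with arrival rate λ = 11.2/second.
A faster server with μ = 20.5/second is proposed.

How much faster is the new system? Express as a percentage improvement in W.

System 1: ρ₁ = 11.2/17.1 = 0.6550, W₁ = 1/(17.1-11.2) = 0.16949
System 2: ρ₂ = 11.2/20.5 = 0.5463, W₂ = 1/(20.5-11.2) = 0.10753
Improvement: (W₁-W₂)/W₁ = (0.16949-0.10753)/0.16949 = 36.56%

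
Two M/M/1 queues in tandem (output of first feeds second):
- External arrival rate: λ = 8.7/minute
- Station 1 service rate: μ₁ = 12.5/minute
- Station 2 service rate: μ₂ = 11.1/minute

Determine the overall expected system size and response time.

By Jackson's theorem, each station behaves as independent M/M/1.
Station 1: ρ₁ = 8.7/12.5 = 0.6960, L₁ = ρ₁/(1-ρ₁) = λ/(μ₁-λ) = 8.7/3.80 = 2.2895
Station 2: ρ₂ = 8.7/11.1 = 0.7838, L₂ = ρ₂/(1-ρ₂) = λ/(μ₂-λ) = 8.7/2.40 = 3.6250
Total: L = L₁ + L₂ = 2.2895 + 3.6250 = 5.9145
W = L/λ = 5.9145/8.7 = 0.6798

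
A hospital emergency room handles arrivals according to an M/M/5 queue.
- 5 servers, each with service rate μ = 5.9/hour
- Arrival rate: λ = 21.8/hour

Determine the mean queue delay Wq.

Traffic intensity: ρ = λ/(cμ) = 21.8/(5×5.9) = 0.7390
Since ρ = 0.7390 < 1, system is stable.
Offered load a = λ/μ = cρ = 21.8/5.9 = 3.6949
P₀ = [ Σₙ₌₀^4 aⁿ/n! + a^5/(5!(1-ρ)) ]⁻¹
Σ = a^0/0! + a^1/1! + a^2/2! + a^3/3! + a^4/4! = 1.0000 + 3.6949 + 6.8262 + 8.4074 + 7.7662 = 27.6947
a^5/(5!(1-ρ)) = 688.6878/(120 × 0.261017) = 21.9873
P₀ = 1/(27.6947 + 21.9873) = 0.02013
Lq = P₀·a^5·ρ / (5!(1-ρ)²) = 0.020128 × 688.6878 × 0.73898 / (120 × 0.068130) = 1.2530
Wq = Lq/λ = 1.2530/21.8 = 0.05748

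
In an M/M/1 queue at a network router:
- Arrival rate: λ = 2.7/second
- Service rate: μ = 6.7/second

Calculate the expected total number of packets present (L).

ρ = λ/μ = 2.7/6.7 = 0.4030
For M/M/1: L = λ/(μ-λ)
L = 2.7/(6.7-2.7) = 2.7/4.00
L = 0.6750 packets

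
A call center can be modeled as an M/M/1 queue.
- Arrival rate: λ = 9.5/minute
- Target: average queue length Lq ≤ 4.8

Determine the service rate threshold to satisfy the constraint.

For M/M/1: Lq = λ²/(μ(μ-λ))
Need Lq ≤ 4.8, i.e. μ(μ-λ) ≥ λ²/4.8
μ² - 9.5μ - 90.25/4.8 ≥ 0  →  μ² - 9.5μ - 18.80208 ≥ 0
Quadratic formula (positive root): μ = [λ + √(λ² + 4×18.80208)]/2
Discriminant: 90.25 + 4×18.80208 = 165.4583, √165.4583 = 12.8631
μ ≥ (9.5 + 12.8631)/2 = 11.1815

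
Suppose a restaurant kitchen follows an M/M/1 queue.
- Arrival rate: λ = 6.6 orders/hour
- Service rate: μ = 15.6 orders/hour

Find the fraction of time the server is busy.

Server utilization: ρ = λ/μ
ρ = 6.6/15.6 = 0.4231
The server is busy 42.31% of the time.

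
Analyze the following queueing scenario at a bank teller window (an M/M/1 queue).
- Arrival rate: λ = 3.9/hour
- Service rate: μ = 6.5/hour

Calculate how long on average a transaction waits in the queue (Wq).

First, compute utilization: ρ = λ/μ = 3.9/6.5 = 0.6000
For M/M/1: Wq = λ/(μ(μ-λ))
Wq = 3.9/(6.5 × (6.5-3.9))
Wq = 3.9/(6.5 × 2.60)
Wq = 0.2308 hours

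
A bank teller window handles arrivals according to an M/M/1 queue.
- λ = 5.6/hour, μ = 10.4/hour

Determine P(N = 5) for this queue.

ρ = λ/μ = 5.6/10.4 = 0.53846
P(n) = (1-ρ)ρⁿ
P(5) = (1-0.53846) × 0.53846^5
P(5) = 0.4615 × 0.04527
P(5) = 0.02089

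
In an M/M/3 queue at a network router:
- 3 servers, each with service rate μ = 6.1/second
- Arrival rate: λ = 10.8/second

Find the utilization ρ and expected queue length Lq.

Traffic intensity: ρ = λ/(cμ) = 10.8/(3×6.1) = 0.5902
Since ρ = 0.5902 < 1, system is stable.
Offered load a = λ/μ = cρ = 10.8/6.1 = 1.7705
P₀ = [ Σₙ₌₀^2 aⁿ/n! + a^3/(3!(1-ρ)) ]⁻¹
Σ = a^0/0! + a^1/1! + a^2/2! = 1.0000 + 1.7705 + 1.5673 = 4.3378
a^3/(3!(1-ρ)) = 5.5499/(6 × 0.40984) = 2.2569
P₀ = 1/(4.3378 + 2.2569) = 0.1516
Lq = P₀·a^3·ρ / (3!(1-ρ)²) = 0.15164 × 5.5499 × 0.59016 / (6 × 0.16797) = 0.4928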